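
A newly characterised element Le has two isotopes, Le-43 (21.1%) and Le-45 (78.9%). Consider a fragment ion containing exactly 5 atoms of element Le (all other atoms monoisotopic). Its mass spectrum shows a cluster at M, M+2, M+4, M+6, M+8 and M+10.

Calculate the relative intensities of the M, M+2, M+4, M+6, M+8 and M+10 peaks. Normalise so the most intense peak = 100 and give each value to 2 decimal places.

Expanding (0.211 + 0.789)^5:
P(M) = 0.211^5 = 0.000418
P(M+2) = 5 × 0.211^4 × 0.789^1 = 0.007819
P(M+4) = 10 × 0.211^3 × 0.789^2 = 0.058479
P(M+6) = 10 × 0.211^2 × 0.789^3 = 0.218673
P(M+8) = 5 × 0.211^1 × 0.789^4 = 0.408847
P(M+10) = 0.789^5 = 0.305763
The M+8 peak is largest (0.408847); scaling to 100 gives 0.10 : 1.91 : 14.30 : 53.49 : 100.00 : 74.79.

0.10 : 1.91 : 14.30 : 53.49 : 100.00 : 74.79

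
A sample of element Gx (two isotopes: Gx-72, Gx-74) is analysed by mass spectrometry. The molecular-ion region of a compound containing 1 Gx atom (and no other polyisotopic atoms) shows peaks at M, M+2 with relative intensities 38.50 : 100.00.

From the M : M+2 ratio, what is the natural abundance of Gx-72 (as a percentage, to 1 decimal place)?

27.8%

If p is the fraction of Gx that is Gx-72, then I(M+2)/I(M) = [C(1,1)·p^0·(1−p)] / p^1 = 1·(1−p)/p = 100.00/38.50 = 2.5974
(1−p)/p = 2.5974/1 = 2.5974  ⇒  p = 1/(1 + 2.5974) = 0.2780
Gx-72: 27.8%, Gx-74: 72.2%.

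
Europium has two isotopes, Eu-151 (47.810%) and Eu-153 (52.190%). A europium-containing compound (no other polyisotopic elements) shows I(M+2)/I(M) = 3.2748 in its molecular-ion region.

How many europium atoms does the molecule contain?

With n Eu atoms, P(M+2)/P(M) = C(n,1)·p^(n−1)q / p^n = n·q/p = n · 0.52190/0.47810.
n = 3.2748 × 0.47810/0.52190 = 3.00 ≈ 3

3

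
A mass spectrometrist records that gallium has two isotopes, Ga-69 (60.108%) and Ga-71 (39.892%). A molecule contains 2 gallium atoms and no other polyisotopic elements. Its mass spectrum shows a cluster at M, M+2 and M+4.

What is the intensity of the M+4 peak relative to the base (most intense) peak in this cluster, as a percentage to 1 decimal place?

33.2%

(0.60108 + 0.39892)^2 gives M 0.3613, M+2 0.4796, M+4 0.1591; the largest is M+2.
P(M+2) = C(2,1) × 0.60108^1 × 0.39892^1 = 2 × 0.60108 × 0.39892 = 0.479566 (base)
P(M+4) = C(2,2) × 0.60108^0 × 0.39892^2 = 1 × 1.0000 × 0.15913717 = 0.159137
Relative intensity = 0.159137 / 0.479566 × 100 = 33.2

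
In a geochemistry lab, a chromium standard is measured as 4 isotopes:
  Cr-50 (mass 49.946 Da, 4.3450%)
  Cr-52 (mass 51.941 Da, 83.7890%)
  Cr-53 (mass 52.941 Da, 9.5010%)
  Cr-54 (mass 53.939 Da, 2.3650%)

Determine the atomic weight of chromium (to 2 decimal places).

52.00 Da

Weight each isotope mass by its fractional abundance: 0.043450 × 49.946 + 0.837890 × 51.941 + 0.095010 × 52.941 + 0.023650 × 53.939
= 2.1702 + 43.5208 + 5.0299 + 1.2757 = 51.9966 Da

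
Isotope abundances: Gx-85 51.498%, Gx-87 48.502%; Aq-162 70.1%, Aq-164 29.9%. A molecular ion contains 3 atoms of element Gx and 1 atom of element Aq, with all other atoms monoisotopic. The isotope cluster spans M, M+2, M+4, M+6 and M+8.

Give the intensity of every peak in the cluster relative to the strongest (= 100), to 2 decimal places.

25.86 : 84.11 : 100.00 : 50.97 : 9.22

Element Gx pattern (n=3): 0.13657496 : 0.38588831 : 0.36343848 : 0.11409824
Element Aq pattern (n=1): 0.7010 : 0.2990
Convolve the two distributions (both contribute in 2-u steps):
  M: 0.13657496×0.7010 = 0.095739
  M+2: 0.13657496×0.2990 + 0.38588831×0.7010 = 0.311344
  M+4: 0.38588831×0.2990 + 0.36343848×0.7010 = 0.370151
  M+6: 0.36343848×0.2990 + 0.11409824×0.7010 = 0.188651
  M+8: 0.11409824×0.2990 = 0.034115
Scale to base peak (0.370151) = 100: 25.86 : 84.11 : 100.00 : 50.97 : 9.22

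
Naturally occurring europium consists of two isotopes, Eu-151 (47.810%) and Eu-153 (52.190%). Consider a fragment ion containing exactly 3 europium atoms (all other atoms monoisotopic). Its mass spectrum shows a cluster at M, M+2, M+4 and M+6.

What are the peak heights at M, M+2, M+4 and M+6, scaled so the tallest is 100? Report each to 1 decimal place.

28.0 : 91.6 : 100.0 : 36.4

Each Eu atom is independently Eu-151 (p = 0.47810) or Eu-153 (q = 0.52190); the cluster is the binomial expansion (p + q)^3.
P(M) = 0.47810^3 = 0.109284
P(M+2) = 3 × 0.47810^2 × 0.52190^1 = 0.357887
P(M+4) = 3 × 0.47810^1 × 0.52190^2 = 0.390674
P(M+6) = 0.52190^3 = 0.142155
The M+4 peak is largest (0.390674); scaling to 100 gives 28.0 : 91.6 : 100.0 : 36.4.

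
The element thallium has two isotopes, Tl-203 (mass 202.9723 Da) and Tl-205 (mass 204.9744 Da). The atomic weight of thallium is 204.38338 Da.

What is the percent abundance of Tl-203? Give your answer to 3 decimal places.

29.520%

With x = fraction of Tl-203 (so Tl-205 is 1 − x):
202.9723·x + 204.9744·(1 − x) = 204.38338
(202.9723 − 204.9744)·x = 204.38338 − 204.9744
x = -0.59102 / -2.0021 = 0.29520 → 29.520% Tl-203, 70.480% Tl-205.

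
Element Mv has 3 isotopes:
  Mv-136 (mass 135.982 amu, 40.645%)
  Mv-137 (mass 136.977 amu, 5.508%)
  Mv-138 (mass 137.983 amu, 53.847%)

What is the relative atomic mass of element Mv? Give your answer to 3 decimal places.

137.114 amu

Average mass = Σ (abundance × isotope mass) = 0.40645 × 135.982 + 0.05508 × 136.977 + 0.53847 × 137.983
= 55.2699 + 7.5447 + 74.2997 = 137.1143 amu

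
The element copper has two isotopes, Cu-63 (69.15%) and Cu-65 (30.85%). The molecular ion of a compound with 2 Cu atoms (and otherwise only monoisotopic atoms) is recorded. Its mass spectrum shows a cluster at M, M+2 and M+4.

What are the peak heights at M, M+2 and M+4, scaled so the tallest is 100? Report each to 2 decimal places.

100.00 : 89.23 : 19.90

Expanding (0.6915 + 0.3085)^2:
P(M) = 0.6915^2 = 0.478172
P(M+2) = 2 × 0.6915^1 × 0.3085^1 = 0.426656
P(M+4) = 0.3085^2 = 0.095172
The M peak is largest (0.478172); scaling to 100 gives 100.00 : 89.23 : 19.90.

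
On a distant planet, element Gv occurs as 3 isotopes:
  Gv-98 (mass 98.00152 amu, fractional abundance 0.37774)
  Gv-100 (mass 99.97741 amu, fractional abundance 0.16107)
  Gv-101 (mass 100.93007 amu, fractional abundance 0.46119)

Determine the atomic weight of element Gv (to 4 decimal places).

The abundance-weighted mean is 0.37774 × 98.00152 + 0.16107 × 99.97741 + 0.46119 × 100.93007
= 37.019094 + 16.103361 + 46.547939 = 99.670394 amu

99.6704 amu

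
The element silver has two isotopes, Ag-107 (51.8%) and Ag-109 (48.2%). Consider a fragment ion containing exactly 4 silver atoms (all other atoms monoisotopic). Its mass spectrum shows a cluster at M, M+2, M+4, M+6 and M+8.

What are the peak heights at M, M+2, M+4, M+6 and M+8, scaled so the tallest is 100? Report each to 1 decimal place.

19.2 : 71.6 : 100.0 : 62.0 : 14.4

Each Ag atom is independently Ag-107 (p = 0.518) or Ag-109 (q = 0.482); the cluster is the binomial expansion (p + q)^4.
P(M) = 0.518^4 = 0.071998
P(M+2) = 4 × 0.518^3 × 0.482^1 = 0.267976
P(M+4) = 6 × 0.518^2 × 0.482^2 = 0.374029
P(M+6) = 4 × 0.518^1 × 0.482^3 = 0.232023
P(M+8) = 0.482^4 = 0.053974
The M+4 peak is largest (0.374029); scaling to 100 gives 19.2 : 71.6 : 100.0 : 62.0 : 14.4.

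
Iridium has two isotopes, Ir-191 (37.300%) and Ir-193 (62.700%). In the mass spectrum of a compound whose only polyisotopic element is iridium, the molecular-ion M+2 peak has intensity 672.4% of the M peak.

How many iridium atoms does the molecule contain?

4

For n independent Ir atoms, I(M+2)/I(M) = n · (abundance Ir-193) / (abundance Ir-191) = n · 0.62700/0.37300.
n = 6.724 × 0.37300/0.62700 = 4.00 ≈ 4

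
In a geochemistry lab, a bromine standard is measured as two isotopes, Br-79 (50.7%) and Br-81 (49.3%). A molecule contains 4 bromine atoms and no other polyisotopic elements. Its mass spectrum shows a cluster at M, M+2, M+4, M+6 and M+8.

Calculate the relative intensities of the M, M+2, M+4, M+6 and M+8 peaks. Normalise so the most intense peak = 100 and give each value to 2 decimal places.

17.63 : 68.56 : 100.00 : 64.83 : 15.76

Each Br atom is independently Br-79 (p = 0.507) or Br-81 (q = 0.493); the cluster is the binomial expansion (p + q)^4.
P(M) = 0.507^4 = 0.066074
P(M+2) = 4 × 0.507^3 × 0.493^1 = 0.256999
P(M+4) = 6 × 0.507^2 × 0.493^2 = 0.374853
P(M+6) = 4 × 0.507^1 × 0.493^3 = 0.243001
P(M+8) = 0.493^4 = 0.059073
The M+4 peak is largest (0.374853); scaling to 100 gives 17.63 : 68.56 : 100.00 : 64.83 : 15.76.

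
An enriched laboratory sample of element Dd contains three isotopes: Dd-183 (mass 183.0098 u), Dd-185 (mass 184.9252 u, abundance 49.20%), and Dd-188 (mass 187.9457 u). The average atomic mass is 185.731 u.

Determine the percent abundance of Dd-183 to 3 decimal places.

14.762%

Let x and y be the fractions of Dd-183 and Dd-188. Then x + y = 1 − 0.4920 = 0.5080 and 183.0098x + 187.9457y = 185.731 − 0.4920×184.9252 = 94.7478016.
Substituting: 183.0098x + 187.9457(0.5080 − x) = 94.7478016
(183.0098 − 187.9457)x = -0.728614  ⇒  x = 0.14762, y = 0.36038
Dd-183: 14.762%, Dd-188: 36.038%.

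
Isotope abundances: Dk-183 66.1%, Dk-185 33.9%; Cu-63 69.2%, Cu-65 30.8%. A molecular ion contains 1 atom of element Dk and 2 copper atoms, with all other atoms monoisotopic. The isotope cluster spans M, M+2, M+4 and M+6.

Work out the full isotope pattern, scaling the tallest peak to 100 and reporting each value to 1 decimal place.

Element Dk pattern (n=1): 0.6610 : 0.3390
Copper pattern (n=2): 0.478864 : 0.426272 : 0.094864
Convolve the two distributions (both contribute in 2-u steps):
  M: 0.6610×0.478864 = 0.316529
  M+2: 0.6610×0.426272 + 0.3390×0.478864 = 0.444101
  M+4: 0.6610×0.094864 + 0.3390×0.426272 = 0.207211
  M+6: 0.3390×0.094864 = 0.032159
Scale to base peak (0.444101) = 100: 71.3 : 100.0 : 46.7 : 7.2

71.3 : 100.0 : 46.7 : 7.2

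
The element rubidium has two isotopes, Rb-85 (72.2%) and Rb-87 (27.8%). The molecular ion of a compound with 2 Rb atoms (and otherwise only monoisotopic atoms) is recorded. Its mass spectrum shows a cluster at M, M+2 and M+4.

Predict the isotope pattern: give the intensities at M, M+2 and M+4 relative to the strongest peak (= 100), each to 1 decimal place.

100.0 : 77.0 : 14.8

Each Rb atom is independently Rb-85 (p = 0.722) or Rb-87 (q = 0.278); the cluster is the binomial expansion (p + q)^2.
P(M) = 0.722^2 = 0.521284
P(M+2) = 2 × 0.722^1 × 0.278^1 = 0.401432
P(M+4) = 0.278^2 = 0.077284
The M peak is largest (0.521284); scaling to 100 gives 100.0 : 77.0 : 14.8.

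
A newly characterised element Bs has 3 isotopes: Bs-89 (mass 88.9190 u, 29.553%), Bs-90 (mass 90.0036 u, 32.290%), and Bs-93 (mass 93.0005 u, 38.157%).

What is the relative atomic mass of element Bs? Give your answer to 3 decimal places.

The abundance-weighted mean is 0.29553 × 88.9190 + 0.32290 × 90.0036 + 0.38157 × 93.0005
= 26.27823 + 29.06216 + 35.48620 = 90.82659 u

90.827 u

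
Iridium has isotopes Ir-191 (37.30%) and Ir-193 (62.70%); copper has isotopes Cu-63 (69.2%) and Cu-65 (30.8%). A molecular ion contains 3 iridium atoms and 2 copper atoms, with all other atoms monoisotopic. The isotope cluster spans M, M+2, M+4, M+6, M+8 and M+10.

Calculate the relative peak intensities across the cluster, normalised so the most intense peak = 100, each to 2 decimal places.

Iridium pattern (n=3): 0.05189512 : 0.26170165 : 0.43991135 : 0.24649188
Copper pattern (n=2): 0.478864 : 0.426272 : 0.094864
Convolve the two distributions (both contribute in 2-u steps):
  M: 0.05189512×0.478864 = 0.024851
  M+2: 0.05189512×0.426272 + 0.26170165×0.478864 = 0.147441
  M+4: 0.05189512×0.094864 + 0.26170165×0.426272 + 0.43991135×0.478864 = 0.327137
  M+6: 0.26170165×0.094864 + 0.43991135×0.426272 + 0.24649188×0.478864 = 0.330384
  M+8: 0.43991135×0.094864 + 0.24649188×0.426272 = 0.146804
  M+10: 0.24649188×0.094864 = 0.023383
Scale to base peak (0.330384) = 100: 7.52 : 44.63 : 99.02 : 100.00 : 44.43 : 7.08

7.52 : 44.63 : 99.02 : 100.00 : 44.43 : 7.08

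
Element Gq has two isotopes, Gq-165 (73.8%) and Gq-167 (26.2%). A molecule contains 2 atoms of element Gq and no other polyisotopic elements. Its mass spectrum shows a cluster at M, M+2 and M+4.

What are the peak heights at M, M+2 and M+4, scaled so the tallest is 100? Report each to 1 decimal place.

The 2 Gq atoms are independent, so intensities follow the terms of (0.738 + 0.262)^2.
P(M) = 0.738^2 = 0.544644
P(M+2) = 2 × 0.738^1 × 0.262^1 = 0.386712
P(M+4) = 0.262^2 = 0.068644
The M peak is largest (0.544644); scaling to 100 gives 100.0 : 71.0 : 12.6.

100.0 : 71.0 : 12.6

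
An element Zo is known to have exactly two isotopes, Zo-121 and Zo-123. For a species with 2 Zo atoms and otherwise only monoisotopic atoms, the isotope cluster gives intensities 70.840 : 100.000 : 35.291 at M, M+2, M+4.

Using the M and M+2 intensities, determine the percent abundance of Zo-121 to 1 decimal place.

If p is the fraction of Zo that is Zo-121, then I(M+2)/I(M) = [C(2,1)·p^1·(1−p)] / p^2 = 2·(1−p)/p = 100.000/70.840 = 1.4116
(1−p)/p = 1.4116/2 = 0.7058  ⇒  p = 1/(1 + 0.7058) = 0.5862
Zo-121: 58.6%, Zo-123: 41.4%.

58.6%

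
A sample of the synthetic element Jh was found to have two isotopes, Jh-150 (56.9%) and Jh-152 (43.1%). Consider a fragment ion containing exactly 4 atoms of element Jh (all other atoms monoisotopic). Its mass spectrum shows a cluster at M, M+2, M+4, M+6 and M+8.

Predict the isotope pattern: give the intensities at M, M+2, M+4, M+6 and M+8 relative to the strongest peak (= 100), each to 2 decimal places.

Each Jh atom is independently Jh-150 (p = 0.569) or Jh-152 (q = 0.431); the cluster is the binomial expansion (p + q)^4.
P(M) = 0.569^4 = 0.104821
P(M+2) = 4 × 0.569^3 × 0.431^1 = 0.317595
P(M+4) = 6 × 0.569^2 × 0.431^2 = 0.360853
P(M+6) = 4 × 0.569^1 × 0.431^3 = 0.182223
P(M+8) = 0.431^4 = 0.034507
The M+4 peak is largest (0.360853); scaling to 100 gives 29.05 : 88.01 : 100.00 : 50.50 : 9.56.

29.05 : 88.01 : 100.00 : 50.50 : 9.56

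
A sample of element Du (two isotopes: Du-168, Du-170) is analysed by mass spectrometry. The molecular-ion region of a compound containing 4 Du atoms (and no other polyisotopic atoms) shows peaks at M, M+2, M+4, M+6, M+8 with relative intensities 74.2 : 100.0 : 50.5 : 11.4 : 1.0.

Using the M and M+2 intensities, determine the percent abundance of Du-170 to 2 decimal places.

25.20%

Let p = fractional abundance of Du-168. I(M+2)/I(M) = [C(4,1)·p^3·(1−p)] / p^4 = 4·(1−p)/p = 100.0/74.2 = 1.3477
(1−p)/p = 1.3477/4 = 0.3369  ⇒  p = 1/(1 + 0.3369) = 0.7480
Du-168: 74.80%, Du-170: 25.20%.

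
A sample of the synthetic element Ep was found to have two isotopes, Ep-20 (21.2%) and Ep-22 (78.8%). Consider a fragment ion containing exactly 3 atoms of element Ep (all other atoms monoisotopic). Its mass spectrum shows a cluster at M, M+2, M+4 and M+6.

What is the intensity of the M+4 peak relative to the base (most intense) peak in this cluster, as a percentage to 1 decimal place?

Binomial terms of (0.212 + 0.788)^3: M 0.0095, M+2 0.1062, M+4 0.3949, M+6 0.4893 → M+6 is the base peak.
P(M+6) = C(3,3) × 0.212^0 × 0.788^3 = 1 × 1.0000 × 0.48930387 = 0.489304 (base)
P(M+4) = C(3,2) × 0.212^1 × 0.788^2 = 3 × 0.2120 × 0.620944 = 0.394920
Relative intensity = 0.394920 / 0.489304 × 100 = 80.7

80.7%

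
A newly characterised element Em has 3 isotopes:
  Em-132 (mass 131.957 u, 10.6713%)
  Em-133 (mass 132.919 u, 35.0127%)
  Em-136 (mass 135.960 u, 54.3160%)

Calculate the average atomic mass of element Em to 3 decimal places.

134.468 u

Weight each isotope mass by its fractional abundance: 0.106713 × 131.957 + 0.350127 × 132.919 + 0.543160 × 135.960
= 14.0815 + 46.5385 + 73.8480 = 134.4680 u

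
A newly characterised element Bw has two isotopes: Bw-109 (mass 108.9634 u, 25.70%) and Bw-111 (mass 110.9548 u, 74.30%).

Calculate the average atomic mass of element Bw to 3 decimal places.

Ar = Σ fᵢ·mᵢ = 0.2570 × 108.9634 + 0.7430 × 110.9548
= 28.00359 + 82.43942 = 110.44301 u

110.443 u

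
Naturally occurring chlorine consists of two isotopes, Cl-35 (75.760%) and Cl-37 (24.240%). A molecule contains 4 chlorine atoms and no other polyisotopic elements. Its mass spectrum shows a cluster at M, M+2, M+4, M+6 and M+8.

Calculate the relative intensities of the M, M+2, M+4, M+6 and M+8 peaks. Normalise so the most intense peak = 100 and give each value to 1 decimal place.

78.1 : 100.0 : 48.0 : 10.2 : 0.8

The 4 Cl atoms are independent, so intensities follow the terms of (0.75760 + 0.24240)^4.
P(M) = 0.75760^4 = 0.329428
P(M+2) = 4 × 0.75760^3 × 0.24240^1 = 0.421612
P(M+4) = 6 × 0.75760^2 × 0.24240^2 = 0.202347
P(M+6) = 4 × 0.75760^1 × 0.24240^3 = 0.043162
P(M+8) = 0.24240^4 = 0.003452
The M+2 peak is largest (0.421612); scaling to 100 gives 78.1 : 100.0 : 48.0 : 10.2 : 0.8.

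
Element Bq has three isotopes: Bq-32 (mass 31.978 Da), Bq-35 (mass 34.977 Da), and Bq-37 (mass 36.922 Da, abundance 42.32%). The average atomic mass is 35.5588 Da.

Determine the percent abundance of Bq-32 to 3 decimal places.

8.047%

The remaining 57.68% is split between Bq-32 (fraction x) and Bq-35 (fraction 0.5768 − x).
Substituting: 31.978x + 34.977(0.5768 − x) = 19.9334096
(31.978 − 34.977)x = -0.241324  ⇒  x = 0.08047, y = 0.49633
Bq-32: 8.047%, Bq-35: 49.633%.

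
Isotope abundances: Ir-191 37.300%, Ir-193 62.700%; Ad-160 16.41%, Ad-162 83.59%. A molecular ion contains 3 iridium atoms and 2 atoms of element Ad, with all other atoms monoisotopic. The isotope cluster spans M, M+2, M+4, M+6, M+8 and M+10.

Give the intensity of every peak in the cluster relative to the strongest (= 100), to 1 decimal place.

Iridium pattern (n=3): 0.05189512 : 0.26170165 : 0.43991135 : 0.24649188
Element Ad pattern (n=2): 0.02692881 : 0.27434238 : 0.69872881
Convolve the two distributions (both contribute in 2-u steps):
  M: 0.05189512×0.02692881 = 0.001397
  M+2: 0.05189512×0.27434238 + 0.26170165×0.02692881 = 0.021284
  M+4: 0.05189512×0.69872881 + 0.26170165×0.27434238 + 0.43991135×0.02692881 = 0.119903
  M+6: 0.26170165×0.69872881 + 0.43991135×0.27434238 + 0.24649188×0.02692881 = 0.310183
  M+8: 0.43991135×0.69872881 + 0.24649188×0.27434238 = 0.375002
  M+10: 0.24649188×0.69872881 = 0.172231
Scale to base peak (0.375002) = 100: 0.4 : 5.7 : 32.0 : 82.7 : 100.0 : 45.9

0.4 : 5.7 : 32.0 : 82.7 : 100.0 : 45.9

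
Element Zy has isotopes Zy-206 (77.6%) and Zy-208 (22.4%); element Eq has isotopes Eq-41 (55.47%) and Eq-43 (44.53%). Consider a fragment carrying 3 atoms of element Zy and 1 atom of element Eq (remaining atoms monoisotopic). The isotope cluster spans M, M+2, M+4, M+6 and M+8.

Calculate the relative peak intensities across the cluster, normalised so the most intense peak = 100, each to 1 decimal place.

Element Zy pattern (n=3): 0.46728858 : 0.40466227 : 0.11680973 : 0.01123942
Element Eq pattern (n=1): 0.5547 : 0.4453
Convolve the two distributions (both contribute in 2-u steps):
  M: 0.46728858×0.5547 = 0.259205
  M+2: 0.46728858×0.4453 + 0.40466227×0.5547 = 0.432550
  M+4: 0.40466227×0.4453 + 0.11680973×0.5547 = 0.244990
  M+6: 0.11680973×0.4453 + 0.01123942×0.5547 = 0.058250
  M+8: 0.01123942×0.4453 = 0.005005
Scale to base peak (0.432550) = 100: 59.9 : 100.0 : 56.6 : 13.5 : 1.2

59.9 : 100.0 : 56.6 : 13.5 : 1.2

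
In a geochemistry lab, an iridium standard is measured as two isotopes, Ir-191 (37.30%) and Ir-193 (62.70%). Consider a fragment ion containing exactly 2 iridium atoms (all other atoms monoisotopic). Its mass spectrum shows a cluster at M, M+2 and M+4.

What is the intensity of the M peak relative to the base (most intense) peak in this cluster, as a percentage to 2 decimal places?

(0.3730 + 0.6270)^2 gives M 0.1391, M+2 0.4677, M+4 0.3931; the largest is M+2.
P(M+2) = C(2,1) × 0.3730^1 × 0.6270^1 = 2 × 0.3730 × 0.6270 = 0.467742 (base)
P(M) = C(2,0) × 0.3730^2 × 0.6270^0 = 1 × 0.139129 × 1.0000 = 0.139129
Relative intensity = 0.139129 / 0.467742 × 100 = 29.74

29.74%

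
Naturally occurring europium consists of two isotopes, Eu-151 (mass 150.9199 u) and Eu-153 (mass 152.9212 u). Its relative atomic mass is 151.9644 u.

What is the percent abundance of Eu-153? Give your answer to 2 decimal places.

With x = fraction of Eu-151 (so Eu-153 is 1 − x):
150.9199·x + 152.9212·(1 − x) = 151.9644
(150.9199 − 152.9212)·x = 151.9644 − 152.9212
x = -0.9568 / -2.0013 = 0.47809 → 47.81% Eu-151, 52.19% Eu-153.

52.19%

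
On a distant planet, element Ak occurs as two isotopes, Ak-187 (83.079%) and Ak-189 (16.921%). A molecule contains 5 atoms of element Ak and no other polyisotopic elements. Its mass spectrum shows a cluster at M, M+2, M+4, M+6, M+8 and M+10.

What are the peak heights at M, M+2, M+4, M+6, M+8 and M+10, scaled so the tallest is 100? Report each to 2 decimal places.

Each Ak atom is independently Ak-187 (p = 0.83079) or Ak-189 (q = 0.16921); the cluster is the binomial expansion (p + q)^5.
P(M) = 0.83079^5 = 0.395782
P(M+2) = 5 × 0.83079^4 × 0.16921^1 = 0.403052
P(M+4) = 10 × 0.83079^3 × 0.16921^2 = 0.164182
P(M+6) = 10 × 0.83079^2 × 0.16921^3 = 0.033440
P(M+8) = 5 × 0.83079^1 × 0.16921^4 = 0.003405
P(M+10) = 0.16921^5 = 0.000139
The M+2 peak is largest (0.403052); scaling to 100 gives 98.20 : 100.00 : 40.73 : 8.30 : 0.84 : 0.03.

98.20 : 100.00 : 40.73 : 8.30 : 0.84 : 0.03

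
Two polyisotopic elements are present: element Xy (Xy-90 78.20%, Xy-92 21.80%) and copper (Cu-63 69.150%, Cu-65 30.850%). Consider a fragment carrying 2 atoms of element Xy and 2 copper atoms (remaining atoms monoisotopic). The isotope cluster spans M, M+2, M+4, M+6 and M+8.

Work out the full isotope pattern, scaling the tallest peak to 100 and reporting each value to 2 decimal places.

Element Xy pattern (n=2): 0.611524 : 0.340952 : 0.047524
Copper pattern (n=2): 0.47817225 : 0.4266555 : 0.09517225
Convolve the two distributions (both contribute in 2-u steps):
  M: 0.611524×0.47817225 = 0.292414
  M+2: 0.611524×0.4266555 + 0.340952×0.47817225 = 0.423944
  M+4: 0.611524×0.09517225 + 0.340952×0.4266555 + 0.047524×0.47817225 = 0.226394
  M+6: 0.340952×0.09517225 + 0.047524×0.4266555 = 0.052726
  M+8: 0.047524×0.09517225 = 0.004523
Scale to base peak (0.423944) = 100: 68.97 : 100.00 : 53.40 : 12.44 : 1.07

68.97 : 100.00 : 53.40 : 12.44 : 1.07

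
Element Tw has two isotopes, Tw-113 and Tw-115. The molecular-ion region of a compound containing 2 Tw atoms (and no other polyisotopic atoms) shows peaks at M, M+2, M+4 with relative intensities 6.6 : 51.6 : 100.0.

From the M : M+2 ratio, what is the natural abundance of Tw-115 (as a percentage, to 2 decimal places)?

79.63%

Write p for the Tw-113 fraction. I(M+2)/I(M) = [C(2,1)·p^1·(1−p)] / p^2 = 2·(1−p)/p = 51.6/6.6 = 7.8182
(1−p)/p = 7.8182/2 = 3.9091  ⇒  p = 1/(1 + 3.9091) = 0.2037
Tw-113: 20.37%, Tw-115: 79.63%.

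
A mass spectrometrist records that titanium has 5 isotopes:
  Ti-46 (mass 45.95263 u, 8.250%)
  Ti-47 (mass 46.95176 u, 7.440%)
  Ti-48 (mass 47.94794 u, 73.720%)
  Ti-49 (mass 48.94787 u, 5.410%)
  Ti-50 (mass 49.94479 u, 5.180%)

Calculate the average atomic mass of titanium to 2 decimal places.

47.87 u

Weight each isotope mass by its fractional abundance: 0.08250 × 45.95263 + 0.07440 × 46.95176 + 0.73720 × 47.94794 + 0.05410 × 48.94787 + 0.05180 × 49.94479
= 3.791092 + 3.493211 + 35.347221 + 2.648080 + 2.587140 = 47.866744 u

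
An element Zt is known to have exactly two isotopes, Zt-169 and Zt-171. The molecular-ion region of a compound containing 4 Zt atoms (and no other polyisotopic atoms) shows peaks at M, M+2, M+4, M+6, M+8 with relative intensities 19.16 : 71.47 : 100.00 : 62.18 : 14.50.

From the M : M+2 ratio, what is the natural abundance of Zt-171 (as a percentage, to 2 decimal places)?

Let p = fractional abundance of Zt-169. I(M+2)/I(M) = [C(4,1)·p^3·(1−p)] / p^4 = 4·(1−p)/p = 71.47/19.16 = 3.7302
(1−p)/p = 3.7302/4 = 0.9325  ⇒  p = 1/(1 + 0.9325) = 0.5175
Zt-169: 51.75%, Zt-171: 48.25%.

48.25%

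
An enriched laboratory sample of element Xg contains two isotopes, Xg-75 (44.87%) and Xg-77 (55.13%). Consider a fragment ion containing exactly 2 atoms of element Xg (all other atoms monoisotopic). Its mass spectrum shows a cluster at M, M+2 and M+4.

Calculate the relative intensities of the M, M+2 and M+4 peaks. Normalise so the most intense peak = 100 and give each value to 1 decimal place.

40.7 : 100.0 : 61.4

The 2 Xg atoms are independent, so intensities follow the terms of (0.4487 + 0.5513)^2.
P(M) = 0.4487^2 = 0.201332
P(M+2) = 2 × 0.4487^1 × 0.5513^1 = 0.494737
P(M+4) = 0.5513^2 = 0.303932
The M+2 peak is largest (0.494737); scaling to 100 gives 40.7 : 100.0 : 61.4.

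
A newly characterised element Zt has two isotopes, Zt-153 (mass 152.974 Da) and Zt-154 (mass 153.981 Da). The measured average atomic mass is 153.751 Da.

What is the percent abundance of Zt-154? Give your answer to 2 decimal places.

77.16%

With x = fraction of Zt-153 (so Zt-154 is 1 − x):
152.974·x + 153.981·(1 − x) = 153.751
(152.974 − 153.981)·x = 153.751 − 153.981
x = -0.230 / -1.007 = 0.22840 → 22.84% Zt-153, 77.16% Zt-154.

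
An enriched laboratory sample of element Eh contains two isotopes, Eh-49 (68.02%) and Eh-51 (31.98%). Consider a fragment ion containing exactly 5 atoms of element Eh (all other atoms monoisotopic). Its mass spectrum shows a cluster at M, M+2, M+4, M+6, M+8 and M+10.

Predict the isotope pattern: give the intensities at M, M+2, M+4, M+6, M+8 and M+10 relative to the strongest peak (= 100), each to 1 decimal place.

42.5 : 100.0 : 94.0 : 44.2 : 10.4 : 1.0

The 5 Eh atoms are independent, so intensities follow the terms of (0.6802 + 0.3198)^5.
P(M) = 0.6802^5 = 0.145607
P(M+2) = 5 × 0.6802^4 × 0.3198^1 = 0.342291
P(M+4) = 10 × 0.6802^3 × 0.3198^2 = 0.321860
P(M+6) = 10 × 0.6802^2 × 0.3198^3 = 0.151324
P(M+8) = 5 × 0.6802^1 × 0.3198^4 = 0.035573
P(M+10) = 0.3198^5 = 0.003345
The M+2 peak is largest (0.342291); scaling to 100 gives 42.5 : 100.0 : 94.0 : 44.2 : 10.4 : 1.0.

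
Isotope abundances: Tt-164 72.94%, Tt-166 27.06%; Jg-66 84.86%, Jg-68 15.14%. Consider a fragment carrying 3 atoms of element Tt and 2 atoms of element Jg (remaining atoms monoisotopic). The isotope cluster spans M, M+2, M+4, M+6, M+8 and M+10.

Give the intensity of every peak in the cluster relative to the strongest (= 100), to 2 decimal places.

Element Tt pattern (n=3): 0.38805857 : 0.43189738 : 0.16022954 : 0.01981451
Element Jg pattern (n=2): 0.72012196 : 0.25695608 : 0.02292196
Convolve the two distributions (both contribute in 2-u steps):
  M: 0.38805857×0.72012196 = 0.279449
  M+2: 0.38805857×0.25695608 + 0.43189738×0.72012196 = 0.410733
  M+4: 0.38805857×0.02292196 + 0.43189738×0.25695608 + 0.16022954×0.72012196 = 0.235259
  M+6: 0.43189738×0.02292196 + 0.16022954×0.25695608 + 0.01981451×0.72012196 = 0.065341
  M+8: 0.16022954×0.02292196 + 0.01981451×0.25695608 = 0.008764
  M+10: 0.01981451×0.02292196 = 0.000454
Scale to base peak (0.410733) = 100: 68.04 : 100.00 : 57.28 : 15.91 : 2.13 : 0.11

68.04 : 100.00 : 57.28 : 15.91 : 2.13 : 0.11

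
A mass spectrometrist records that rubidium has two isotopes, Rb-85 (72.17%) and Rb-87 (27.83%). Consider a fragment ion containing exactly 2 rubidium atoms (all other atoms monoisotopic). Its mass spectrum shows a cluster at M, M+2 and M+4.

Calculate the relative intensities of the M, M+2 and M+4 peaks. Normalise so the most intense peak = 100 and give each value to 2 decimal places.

100.00 : 77.12 : 14.87

The 2 Rb atoms are independent, so intensities follow the terms of (0.7217 + 0.2783)^2.
P(M) = 0.7217^2 = 0.520851
P(M+2) = 2 × 0.7217^1 × 0.2783^1 = 0.401698
P(M+4) = 0.2783^2 = 0.077451
The M peak is largest (0.520851); scaling to 100 gives 100.00 : 77.12 : 14.87.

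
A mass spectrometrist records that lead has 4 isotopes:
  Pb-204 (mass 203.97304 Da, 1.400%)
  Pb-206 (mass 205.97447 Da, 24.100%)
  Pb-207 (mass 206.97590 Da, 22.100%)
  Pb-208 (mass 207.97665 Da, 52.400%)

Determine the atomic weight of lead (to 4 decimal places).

207.2169 Da

Ar = Σ fᵢ·mᵢ = 0.01400 × 203.97304 + 0.24100 × 205.97447 + 0.22100 × 206.97590 + 0.52400 × 207.97665
= 2.855623 + 49.639847 + 45.741674 + 108.979765 = 207.216909 Da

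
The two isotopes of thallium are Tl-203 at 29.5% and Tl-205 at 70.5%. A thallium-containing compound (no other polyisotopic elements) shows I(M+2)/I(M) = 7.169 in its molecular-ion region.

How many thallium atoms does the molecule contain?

3

For n independent Tl atoms, I(M+2)/I(M) = n · (abundance Tl-205) / (abundance Tl-203) = n · 0.705/0.295.
n = 7.169 × 0.295/0.705 = 3.00 ≈ 3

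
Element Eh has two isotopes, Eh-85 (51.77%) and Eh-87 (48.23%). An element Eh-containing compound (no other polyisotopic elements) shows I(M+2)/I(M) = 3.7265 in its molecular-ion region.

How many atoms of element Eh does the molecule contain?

With n Eh atoms, P(M+2)/P(M) = C(n,1)·p^(n−1)q / p^n = n·q/p = n · 0.4823/0.5177.
n = 3.7265 × 0.5177/0.4823 = 4.00 ≈ 4

4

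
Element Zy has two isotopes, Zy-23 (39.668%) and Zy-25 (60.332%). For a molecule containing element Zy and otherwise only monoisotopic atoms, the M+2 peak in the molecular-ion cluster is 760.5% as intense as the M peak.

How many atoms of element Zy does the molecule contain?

For n independent Zy atoms, I(M+2)/I(M) = n · (abundance Zy-25) / (abundance Zy-23) = n · 0.60332/0.39668.
n = 7.605 × 0.39668/0.60332 = 5.00 ≈ 5

5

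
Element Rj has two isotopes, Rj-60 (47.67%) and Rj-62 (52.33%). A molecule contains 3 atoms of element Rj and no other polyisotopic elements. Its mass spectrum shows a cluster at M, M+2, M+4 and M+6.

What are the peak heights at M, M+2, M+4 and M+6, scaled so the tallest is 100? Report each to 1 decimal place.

The 3 Rj atoms are independent, so intensities follow the terms of (0.4767 + 0.5233)^3.
P(M) = 0.4767^3 = 0.108327
P(M+2) = 3 × 0.4767^2 × 0.5233^1 = 0.356749
P(M+4) = 3 × 0.4767^1 × 0.5233^2 = 0.391623
P(M+6) = 0.5233^3 = 0.143302
The M+4 peak is largest (0.391623); scaling to 100 gives 27.7 : 91.1 : 100.0 : 36.6.

27.7 : 91.1 : 100.0 : 36.6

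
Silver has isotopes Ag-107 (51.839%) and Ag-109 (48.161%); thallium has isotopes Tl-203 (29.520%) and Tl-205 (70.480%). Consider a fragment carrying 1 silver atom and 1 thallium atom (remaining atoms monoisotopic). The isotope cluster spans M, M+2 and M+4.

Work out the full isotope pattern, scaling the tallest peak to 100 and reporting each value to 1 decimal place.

Silver pattern (n=1): 0.51839 : 0.48161
Thallium pattern (n=1): 0.2952 : 0.7048
Convolve the two distributions (both contribute in 2-u steps):
  M: 0.51839×0.2952 = 0.153029
  M+2: 0.51839×0.7048 + 0.48161×0.2952 = 0.507533
  M+4: 0.48161×0.7048 = 0.339439
Scale to base peak (0.507533) = 100: 30.2 : 100.0 : 66.9

30.2 : 100.0 : 66.9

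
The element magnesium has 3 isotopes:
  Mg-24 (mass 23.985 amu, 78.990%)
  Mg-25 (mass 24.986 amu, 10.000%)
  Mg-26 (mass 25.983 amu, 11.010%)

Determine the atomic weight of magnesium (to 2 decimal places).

Weight each isotope mass by its fractional abundance: 0.78990 × 23.985 + 0.10000 × 24.986 + 0.11010 × 25.983
= 18.9458 + 2.4986 + 2.8607 = 24.3051 amu

24.31 amu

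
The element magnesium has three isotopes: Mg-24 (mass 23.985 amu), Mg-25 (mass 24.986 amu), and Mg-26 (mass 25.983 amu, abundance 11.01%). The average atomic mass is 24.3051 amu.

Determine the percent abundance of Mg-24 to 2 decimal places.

The remaining 88.99% is split between Mg-24 (fraction x) and Mg-25 (fraction 0.8899 − x).
Substituting: 23.985x + 24.986(0.8899 − x) = 21.4443717
(23.985 − 24.986)x = -0.7906697  ⇒  x = 0.78988, y = 0.10002
Mg-24: 78.99%, Mg-25: 10.00%.

78.99%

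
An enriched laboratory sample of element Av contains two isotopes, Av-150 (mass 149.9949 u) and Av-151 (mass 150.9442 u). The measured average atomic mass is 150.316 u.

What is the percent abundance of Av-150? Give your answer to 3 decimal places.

66.175%

Let x be the fractional abundance of Av-150; then Av-151 has abundance 1 − x.
149.9949·x + 150.9442·(1 − x) = 150.316
(149.9949 − 150.9442)·x = 150.316 − 150.9442
x = -0.6282 / -0.9493 = 0.66175 → 66.175% Av-150, 33.825% Av-151.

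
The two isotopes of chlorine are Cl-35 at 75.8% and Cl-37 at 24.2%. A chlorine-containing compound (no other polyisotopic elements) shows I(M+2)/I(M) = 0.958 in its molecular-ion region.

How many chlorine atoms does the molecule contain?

3

The M+2/M ratio from n Cl atoms is n · q/p = n · 0.242/0.758.
n = 0.958 × 0.758/0.242 = 3.00 ≈ 3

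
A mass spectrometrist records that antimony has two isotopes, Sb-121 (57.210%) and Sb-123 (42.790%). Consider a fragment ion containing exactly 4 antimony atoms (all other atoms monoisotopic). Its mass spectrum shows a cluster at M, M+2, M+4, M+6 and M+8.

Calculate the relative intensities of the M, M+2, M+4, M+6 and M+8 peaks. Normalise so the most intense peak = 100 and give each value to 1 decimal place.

29.8 : 89.1 : 100.0 : 49.9 : 9.3

Each Sb atom is independently Sb-121 (p = 0.57210) or Sb-123 (q = 0.42790); the cluster is the binomial expansion (p + q)^4.
P(M) = 0.57210^4 = 0.107124
P(M+2) = 4 × 0.57210^3 × 0.42790^1 = 0.320493
P(M+4) = 6 × 0.57210^2 × 0.42790^2 = 0.359567
P(M+6) = 4 × 0.57210^1 × 0.42790^3 = 0.179291
P(M+8) = 0.42790^4 = 0.033525
The M+4 peak is largest (0.359567); scaling to 100 gives 29.8 : 89.1 : 100.0 : 49.9 : 9.3.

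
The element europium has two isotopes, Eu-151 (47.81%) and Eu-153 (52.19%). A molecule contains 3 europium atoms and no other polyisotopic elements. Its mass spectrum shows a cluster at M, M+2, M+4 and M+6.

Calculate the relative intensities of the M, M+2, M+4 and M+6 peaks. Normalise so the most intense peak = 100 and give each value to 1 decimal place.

The 3 Eu atoms are independent, so intensities follow the terms of (0.4781 + 0.5219)^3.
P(M) = 0.4781^3 = 0.109284
P(M+2) = 3 × 0.4781^2 × 0.5219^1 = 0.357887
P(M+4) = 3 × 0.4781^1 × 0.5219^2 = 0.390674
P(M+6) = 0.5219^3 = 0.142155
The M+4 peak is largest (0.390674); scaling to 100 gives 28.0 : 91.6 : 100.0 : 36.4.

28.0 : 91.6 : 100.0 : 36.4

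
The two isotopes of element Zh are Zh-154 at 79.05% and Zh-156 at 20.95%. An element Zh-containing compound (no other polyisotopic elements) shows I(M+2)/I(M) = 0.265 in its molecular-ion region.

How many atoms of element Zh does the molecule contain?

For n independent Zh atoms, I(M+2)/I(M) = n · (abundance Zh-156) / (abundance Zh-154) = n · 0.2095/0.7905.
n = 0.265 × 0.7905/0.2095 = 1.00 ≈ 1

1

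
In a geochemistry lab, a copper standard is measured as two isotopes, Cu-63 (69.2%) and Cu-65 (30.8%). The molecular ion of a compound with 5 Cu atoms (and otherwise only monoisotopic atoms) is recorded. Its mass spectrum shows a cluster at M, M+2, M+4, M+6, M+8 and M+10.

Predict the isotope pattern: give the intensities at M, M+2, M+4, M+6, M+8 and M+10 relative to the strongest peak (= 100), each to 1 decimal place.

44.9 : 100.0 : 89.0 : 39.6 : 8.8 : 0.8

Expanding (0.692 + 0.308)^5:
P(M) = 0.692^5 = 0.158683
P(M+2) = 5 × 0.692^4 × 0.308^1 = 0.353139
P(M+4) = 10 × 0.692^3 × 0.308^2 = 0.314355
P(M+6) = 10 × 0.692^2 × 0.308^3 = 0.139915
P(M+8) = 5 × 0.692^1 × 0.308^4 = 0.031137
P(M+10) = 0.308^5 = 0.002772
The M+2 peak is largest (0.353139); scaling to 100 gives 44.9 : 100.0 : 89.0 : 39.6 : 8.8 : 0.8.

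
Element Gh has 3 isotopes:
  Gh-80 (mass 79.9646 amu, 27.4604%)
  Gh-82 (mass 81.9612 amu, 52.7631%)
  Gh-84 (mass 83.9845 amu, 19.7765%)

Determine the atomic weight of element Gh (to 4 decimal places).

81.8131 amu

Average mass = Σ (abundance × isotope mass) = 0.274604 × 79.9646 + 0.527631 × 81.9612 + 0.197765 × 83.9845
= 21.95860 + 43.24527 + 16.60919 = 81.81306 amu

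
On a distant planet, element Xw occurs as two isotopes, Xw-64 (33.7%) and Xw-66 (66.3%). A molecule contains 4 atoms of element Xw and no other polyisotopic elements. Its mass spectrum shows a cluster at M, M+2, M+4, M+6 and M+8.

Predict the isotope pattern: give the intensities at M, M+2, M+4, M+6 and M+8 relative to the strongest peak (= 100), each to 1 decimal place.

Expanding (0.337 + 0.663)^4:
P(M) = 0.337^4 = 0.012898
P(M+2) = 4 × 0.337^3 × 0.663^1 = 0.101499
P(M+4) = 6 × 0.337^2 × 0.663^2 = 0.299528
P(M+6) = 4 × 0.337^1 × 0.663^3 = 0.392853
P(M+8) = 0.663^4 = 0.193221
The M+6 peak is largest (0.392853); scaling to 100 gives 3.3 : 25.8 : 76.2 : 100.0 : 49.2.

3.3 : 25.8 : 76.2 : 100.0 : 49.2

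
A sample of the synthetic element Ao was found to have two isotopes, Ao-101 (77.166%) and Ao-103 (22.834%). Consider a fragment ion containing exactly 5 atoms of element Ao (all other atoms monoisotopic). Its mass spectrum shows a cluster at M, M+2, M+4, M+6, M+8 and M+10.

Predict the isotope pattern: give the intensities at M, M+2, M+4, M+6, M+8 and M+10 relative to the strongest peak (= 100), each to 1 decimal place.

Expanding (0.77166 + 0.22834)^5:
P(M) = 0.77166^5 = 0.273609
P(M+2) = 5 × 0.77166^4 × 0.22834^1 = 0.404814
P(M+4) = 10 × 0.77166^3 × 0.22834^2 = 0.239575
P(M+6) = 10 × 0.77166^2 × 0.22834^3 = 0.070892
P(M+8) = 5 × 0.77166^1 × 0.22834^4 = 0.010489
P(M+10) = 0.22834^5 = 0.000621
The M+2 peak is largest (0.404814); scaling to 100 gives 67.6 : 100.0 : 59.2 : 17.5 : 2.6 : 0.2.

67.6 : 100.0 : 59.2 : 17.5 : 2.6 : 0.2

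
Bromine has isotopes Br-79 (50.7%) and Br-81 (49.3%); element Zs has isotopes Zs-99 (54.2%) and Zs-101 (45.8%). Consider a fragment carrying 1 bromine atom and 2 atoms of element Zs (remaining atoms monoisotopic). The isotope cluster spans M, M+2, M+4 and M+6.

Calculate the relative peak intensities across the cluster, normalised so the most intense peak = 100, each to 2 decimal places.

37.56 : 100.00 : 88.54 : 26.08

Bromine pattern (n=1): 0.5070 : 0.4930
Element Zs pattern (n=2): 0.293764 : 0.496472 : 0.209764
Convolve the two distributions (both contribute in 2-u steps):
  M: 0.5070×0.293764 = 0.148938
  M+2: 0.5070×0.496472 + 0.4930×0.293764 = 0.396537
  M+4: 0.5070×0.209764 + 0.4930×0.496472 = 0.351111
  M+6: 0.4930×0.209764 = 0.103414
Scale to base peak (0.396537) = 100: 37.56 : 100.00 : 88.54 : 26.08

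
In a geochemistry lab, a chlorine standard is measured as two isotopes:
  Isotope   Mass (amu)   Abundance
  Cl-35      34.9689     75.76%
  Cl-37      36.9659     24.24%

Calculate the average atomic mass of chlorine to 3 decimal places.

35.453 amu

Ar = Σ fᵢ·mᵢ = 0.7576 × 34.9689 + 0.2424 × 36.9659
= 26.49244 + 8.96053 = 35.45297 amu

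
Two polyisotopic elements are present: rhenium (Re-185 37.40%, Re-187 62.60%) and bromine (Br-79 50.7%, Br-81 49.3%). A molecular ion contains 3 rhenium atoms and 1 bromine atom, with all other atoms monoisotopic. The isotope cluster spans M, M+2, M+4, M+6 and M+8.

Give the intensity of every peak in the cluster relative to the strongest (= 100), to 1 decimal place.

7.5 : 45.1 : 100.0 : 96.8 : 34.3

Rhenium pattern (n=3): 0.05231362 : 0.26268713 : 0.43968487 : 0.24531438
Bromine pattern (n=1): 0.5070 : 0.4930
Convolve the two distributions (both contribute in 2-u steps):
  M: 0.05231362×0.5070 = 0.026523
  M+2: 0.05231362×0.4930 + 0.26268713×0.5070 = 0.158973
  M+4: 0.26268713×0.4930 + 0.43968487×0.5070 = 0.352425
  M+6: 0.43968487×0.4930 + 0.24531438×0.5070 = 0.341139
  M+8: 0.24531438×0.4930 = 0.120940
Scale to base peak (0.352425) = 100: 7.5 : 45.1 : 100.0 : 96.8 : 34.3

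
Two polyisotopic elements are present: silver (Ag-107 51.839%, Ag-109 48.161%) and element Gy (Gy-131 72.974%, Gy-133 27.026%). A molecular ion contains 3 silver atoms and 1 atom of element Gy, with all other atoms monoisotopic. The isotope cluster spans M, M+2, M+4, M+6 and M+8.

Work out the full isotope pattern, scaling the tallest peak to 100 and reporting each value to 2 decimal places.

Silver pattern (n=3): 0.13930601 : 0.38826655 : 0.36071887 : 0.11170857
Element Gy pattern (n=1): 0.72974 : 0.27026
Convolve the two distributions (both contribute in 2-u steps):
  M: 0.13930601×0.72974 = 0.101657
  M+2: 0.13930601×0.27026 + 0.38826655×0.72974 = 0.320982
  M+4: 0.38826655×0.27026 + 0.36071887×0.72974 = 0.368164
  M+6: 0.36071887×0.27026 + 0.11170857×0.72974 = 0.179006
  M+8: 0.11170857×0.27026 = 0.030190
Scale to base peak (0.368164) = 100: 27.61 : 87.18 : 100.00 : 48.62 : 8.20

27.61 : 87.18 : 100.00 : 48.62 : 8.20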